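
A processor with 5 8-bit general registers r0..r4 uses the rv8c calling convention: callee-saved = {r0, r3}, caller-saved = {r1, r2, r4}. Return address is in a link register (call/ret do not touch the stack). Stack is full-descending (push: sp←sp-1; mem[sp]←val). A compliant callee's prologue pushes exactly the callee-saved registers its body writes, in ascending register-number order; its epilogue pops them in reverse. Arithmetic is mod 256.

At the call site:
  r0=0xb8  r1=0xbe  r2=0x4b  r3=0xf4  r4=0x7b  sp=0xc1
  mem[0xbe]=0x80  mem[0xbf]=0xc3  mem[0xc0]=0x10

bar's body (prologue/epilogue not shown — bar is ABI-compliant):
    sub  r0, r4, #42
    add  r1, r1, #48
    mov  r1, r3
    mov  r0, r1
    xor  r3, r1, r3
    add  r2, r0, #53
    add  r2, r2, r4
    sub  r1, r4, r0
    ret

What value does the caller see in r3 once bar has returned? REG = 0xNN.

prologue: push r0 → mem[0xc0]=0xb8, sp=0xc0
prologue: push r3 → mem[0xbf]=0xf4, sp=0xbf
body[0] sub  r0, r4, #42 → r0=0x51
body[1] add  r1, r1, #48 → r1=0xee
body[2] mov  r1, r3 → r1=0xf4
body[3] mov  r0, r1 → r0=0xf4
body[4] xor  r3, r1, r3 → r3=0x00
body[5] add  r2, r0, #53 → r2=0x29
body[6] add  r2, r2, r4 → r2=0xa4
body[7] sub  r1, r4, r0 → r1=0x87
epilogue: pop r3=0xf4, sp=0xc0
epilogue: pop r0=0xb8, sp=0xc1
r3 is callee-saved → restored

REG = 0xf4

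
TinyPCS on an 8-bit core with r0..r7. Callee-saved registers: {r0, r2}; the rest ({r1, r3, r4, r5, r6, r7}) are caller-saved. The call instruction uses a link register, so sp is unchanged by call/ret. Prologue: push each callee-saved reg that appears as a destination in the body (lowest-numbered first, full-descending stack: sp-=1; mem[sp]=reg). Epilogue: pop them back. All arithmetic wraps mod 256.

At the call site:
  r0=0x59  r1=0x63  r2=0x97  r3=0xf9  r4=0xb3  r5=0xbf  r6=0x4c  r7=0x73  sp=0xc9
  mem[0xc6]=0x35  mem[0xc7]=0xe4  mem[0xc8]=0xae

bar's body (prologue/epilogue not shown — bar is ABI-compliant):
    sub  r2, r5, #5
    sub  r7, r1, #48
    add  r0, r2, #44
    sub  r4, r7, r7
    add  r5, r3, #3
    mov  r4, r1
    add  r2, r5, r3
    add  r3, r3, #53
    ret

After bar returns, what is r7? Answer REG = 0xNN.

prologue: push r0 → mem[0xc8]=0x59, sp=0xc8
prologue: push r2 → mem[0xc7]=0x97, sp=0xc7
body[0] sub  r2, r5, #5 → r2=0xba
body[1] sub  r7, r1, #48 → r7=0x33
body[2] add  r0, r2, #44 → r0=0xe6
body[3] sub  r4, r7, r7 → r4=0x00
body[4] add  r5, r3, #3 → r5=0xfc
body[5] mov  r4, r1 → r4=0x63
body[6] add  r2, r5, r3 → r2=0xf5
body[7] add  r3, r3, #53 → r3=0x2e
epilogue: pop r2=0x97, sp=0xc8
epilogue: pop r0=0x59, sp=0xc9
r7 is caller-saved → body value

REG = 0x33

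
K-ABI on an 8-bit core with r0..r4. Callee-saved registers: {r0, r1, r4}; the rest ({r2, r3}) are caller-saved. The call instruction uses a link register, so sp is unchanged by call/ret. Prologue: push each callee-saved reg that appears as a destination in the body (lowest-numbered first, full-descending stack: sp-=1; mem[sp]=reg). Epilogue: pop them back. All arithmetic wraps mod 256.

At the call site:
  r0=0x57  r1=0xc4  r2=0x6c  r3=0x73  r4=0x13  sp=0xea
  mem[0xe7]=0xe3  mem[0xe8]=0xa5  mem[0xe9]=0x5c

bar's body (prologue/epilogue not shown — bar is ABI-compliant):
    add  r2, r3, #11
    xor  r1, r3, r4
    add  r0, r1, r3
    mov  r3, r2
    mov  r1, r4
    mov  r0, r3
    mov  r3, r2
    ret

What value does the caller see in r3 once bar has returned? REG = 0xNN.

prologue: push r0 -> mem[0xe9]=0x57, sp=0xe9
prologue: push r1 -> mem[0xe8]=0xc4, sp=0xe8
body[0] add  r2, r3, #11 -> r2=0x7e
body[1] xor  r1, r3, r4 -> r1=0x60
body[2] add  r0, r1, r3 -> r0=0xd3
body[3] mov  r3, r2 -> r3=0x7e
body[4] mov  r1, r4 -> r1=0x13
body[5] mov  r0, r3 -> r0=0x7e
body[6] mov  r3, r2 -> r3=0x7e
epilogue: pop r1=0xc4, sp=0xe9
epilogue: pop r0=0x57, sp=0xea
r3 is caller-saved -> body value

REG = 0x7e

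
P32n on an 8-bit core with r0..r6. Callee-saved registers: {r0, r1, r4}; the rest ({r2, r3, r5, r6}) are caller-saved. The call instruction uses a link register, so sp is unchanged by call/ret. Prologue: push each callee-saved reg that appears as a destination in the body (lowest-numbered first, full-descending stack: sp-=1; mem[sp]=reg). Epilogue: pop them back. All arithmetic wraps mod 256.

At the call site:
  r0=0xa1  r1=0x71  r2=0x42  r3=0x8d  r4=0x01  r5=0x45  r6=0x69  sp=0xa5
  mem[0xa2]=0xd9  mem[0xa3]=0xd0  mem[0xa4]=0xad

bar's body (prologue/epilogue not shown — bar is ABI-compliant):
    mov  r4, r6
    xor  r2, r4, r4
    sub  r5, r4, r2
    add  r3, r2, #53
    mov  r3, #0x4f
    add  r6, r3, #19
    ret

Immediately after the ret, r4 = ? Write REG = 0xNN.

REG = 0x01

prologue: push r4 -> mem[0xa4]=0x01, sp=0xa4
body[0] mov  r4, r6 -> r4=0x69
body[1] xor  r2, r4, r4 -> r2=0x00
body[2] sub  r5, r4, r2 -> r5=0x69
body[3] add  r3, r2, #53 -> r3=0x35
body[4] mov  r3, #0x4f -> r3=0x4f
body[5] add  r6, r3, #19 -> r6=0x62
epilogue: pop r4=0x01, sp=0xa5
r4 is callee-saved -> restored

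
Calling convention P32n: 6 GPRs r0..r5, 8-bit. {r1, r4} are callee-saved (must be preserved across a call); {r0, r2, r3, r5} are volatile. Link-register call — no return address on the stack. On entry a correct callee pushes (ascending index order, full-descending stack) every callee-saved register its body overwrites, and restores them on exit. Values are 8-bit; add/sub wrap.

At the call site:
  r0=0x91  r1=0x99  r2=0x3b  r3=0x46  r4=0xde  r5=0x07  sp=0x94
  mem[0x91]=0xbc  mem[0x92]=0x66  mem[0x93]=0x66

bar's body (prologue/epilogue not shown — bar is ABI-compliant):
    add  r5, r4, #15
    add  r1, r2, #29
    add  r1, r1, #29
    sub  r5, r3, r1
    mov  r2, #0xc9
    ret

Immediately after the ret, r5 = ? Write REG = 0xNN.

prologue: push r1 -> mem[0x93]=0x99, sp=0x93
body[0] add  r5, r4, #15 -> r5=0xed
body[1] add  r1, r2, #29 -> r1=0x58
body[2] add  r1, r1, #29 -> r1=0x75
body[3] sub  r5, r3, r1 -> r5=0xd1
body[4] mov  r2, #0xc9 -> r2=0xc9
epilogue: pop r1=0x99, sp=0x94
r5 is caller-saved -> body value

REG = 0xd1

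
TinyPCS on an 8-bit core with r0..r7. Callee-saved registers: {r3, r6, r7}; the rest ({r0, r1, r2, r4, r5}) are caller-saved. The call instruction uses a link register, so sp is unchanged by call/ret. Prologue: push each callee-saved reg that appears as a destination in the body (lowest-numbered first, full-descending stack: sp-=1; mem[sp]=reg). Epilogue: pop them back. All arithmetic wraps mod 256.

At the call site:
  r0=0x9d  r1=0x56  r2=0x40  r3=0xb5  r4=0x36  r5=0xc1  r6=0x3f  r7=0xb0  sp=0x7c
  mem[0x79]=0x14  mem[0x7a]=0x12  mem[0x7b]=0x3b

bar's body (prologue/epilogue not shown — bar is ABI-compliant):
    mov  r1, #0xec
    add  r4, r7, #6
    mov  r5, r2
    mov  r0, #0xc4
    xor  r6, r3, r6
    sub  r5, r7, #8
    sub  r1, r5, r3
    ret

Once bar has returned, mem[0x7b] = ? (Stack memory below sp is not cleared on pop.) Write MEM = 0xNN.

prologue: push r6 -> mem[0x7b]=0x3f, sp=0x7b
body[0] mov  r1, #0xec -> r1=0xec
body[1] add  r4, r7, #6 -> r4=0xb6
body[2] mov  r5, r2 -> r5=0x40
body[3] mov  r0, #0xc4 -> r0=0xc4
body[4] xor  r6, r3, r6 -> r6=0x8a
body[5] sub  r5, r7, #8 -> r5=0xa8
body[6] sub  r1, r5, r3 -> r1=0xf3
epilogue: pop r6=0x3f, sp=0x7c
prologue pushed ['r6'] at ['0x7b']

MEM = 0x3f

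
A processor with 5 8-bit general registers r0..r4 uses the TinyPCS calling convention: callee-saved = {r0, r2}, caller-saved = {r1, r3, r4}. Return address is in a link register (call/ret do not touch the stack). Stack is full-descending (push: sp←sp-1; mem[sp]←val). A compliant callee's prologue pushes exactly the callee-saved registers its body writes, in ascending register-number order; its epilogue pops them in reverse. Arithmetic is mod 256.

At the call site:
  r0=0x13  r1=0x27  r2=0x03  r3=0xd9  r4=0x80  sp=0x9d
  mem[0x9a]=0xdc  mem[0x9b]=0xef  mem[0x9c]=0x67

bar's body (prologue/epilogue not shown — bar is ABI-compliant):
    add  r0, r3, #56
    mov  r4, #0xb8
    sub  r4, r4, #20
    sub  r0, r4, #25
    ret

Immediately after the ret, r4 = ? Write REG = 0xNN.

prologue: push r0 → mem[0x9c]=0x13, sp=0x9c
body[0] add  r0, r3, #56 → r0=0x11
body[1] mov  r4, #0xb8 → r4=0xb8
body[2] sub  r4, r4, #20 → r4=0xa4
body[3] sub  r0, r4, #25 → r0=0x8b
epilogue: pop r0=0x13, sp=0x9d
r4 is caller-saved → body value

REG = 0xa4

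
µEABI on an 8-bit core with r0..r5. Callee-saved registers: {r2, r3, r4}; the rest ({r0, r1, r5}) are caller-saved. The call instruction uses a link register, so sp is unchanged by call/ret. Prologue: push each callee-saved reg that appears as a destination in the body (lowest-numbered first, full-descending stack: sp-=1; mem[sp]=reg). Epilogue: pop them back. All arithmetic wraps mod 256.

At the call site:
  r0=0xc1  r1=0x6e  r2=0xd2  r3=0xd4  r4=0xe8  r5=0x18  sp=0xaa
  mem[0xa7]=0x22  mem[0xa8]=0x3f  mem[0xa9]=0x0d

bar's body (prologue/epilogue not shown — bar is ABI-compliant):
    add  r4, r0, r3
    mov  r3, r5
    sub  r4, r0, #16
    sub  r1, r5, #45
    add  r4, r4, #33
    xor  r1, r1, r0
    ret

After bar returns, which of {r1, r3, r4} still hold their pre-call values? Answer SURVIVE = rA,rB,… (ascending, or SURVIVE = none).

SURVIVE = r3,r4

prologue: push r3 -> mem[0xa9]=0xd4, sp=0xa9
prologue: push r4 -> mem[0xa8]=0xe8, sp=0xa8
body[0] add  r4, r0, r3 -> r4=0x95
body[1] mov  r3, r5 -> r3=0x18
body[2] sub  r4, r0, #16 -> r4=0xb1
body[3] sub  r1, r5, #45 -> r1=0xeb
body[4] add  r4, r4, #33 -> r4=0xd2
body[5] xor  r1, r1, r0 -> r1=0x2a
epilogue: pop r4=0xe8, sp=0xa9
epilogue: pop r3=0xd4, sp=0xaa
r1: caller-saved, written=True
r3: callee-saved, written=True
r4: callee-saved, written=True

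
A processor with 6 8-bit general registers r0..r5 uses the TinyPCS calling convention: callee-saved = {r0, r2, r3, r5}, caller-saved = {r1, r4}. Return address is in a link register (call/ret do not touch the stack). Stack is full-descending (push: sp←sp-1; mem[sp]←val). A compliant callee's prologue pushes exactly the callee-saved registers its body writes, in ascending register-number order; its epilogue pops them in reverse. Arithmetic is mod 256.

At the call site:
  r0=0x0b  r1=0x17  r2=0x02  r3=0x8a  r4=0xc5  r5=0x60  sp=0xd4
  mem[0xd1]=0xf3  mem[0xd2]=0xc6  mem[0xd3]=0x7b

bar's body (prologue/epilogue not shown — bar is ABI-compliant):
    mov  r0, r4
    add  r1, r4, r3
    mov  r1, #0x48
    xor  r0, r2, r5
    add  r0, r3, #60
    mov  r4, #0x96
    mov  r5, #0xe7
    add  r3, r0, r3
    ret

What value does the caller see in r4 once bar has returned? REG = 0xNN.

prologue: push r0 → mem[0xd3]=0x0b, sp=0xd3
prologue: push r3 → mem[0xd2]=0x8a, sp=0xd2
prologue: push r5 → mem[0xd1]=0x60, sp=0xd1
body[0] mov  r0, r4 → r0=0xc5
body[1] add  r1, r4, r3 → r1=0x4f
body[2] mov  r1, #0x48 → r1=0x48
body[3] xor  r0, r2, r5 → r0=0x62
body[4] add  r0, r3, #60 → r0=0xc6
body[5] mov  r4, #0x96 → r4=0x96
body[6] mov  r5, #0xe7 → r5=0xe7
body[7] add  r3, r0, r3 → r3=0x50
epilogue: pop r5=0x60, sp=0xd2
epilogue: pop r3=0x8a, sp=0xd3
epilogue: pop r0=0x0b, sp=0xd4
r4 is caller-saved → body value

REG = 0x96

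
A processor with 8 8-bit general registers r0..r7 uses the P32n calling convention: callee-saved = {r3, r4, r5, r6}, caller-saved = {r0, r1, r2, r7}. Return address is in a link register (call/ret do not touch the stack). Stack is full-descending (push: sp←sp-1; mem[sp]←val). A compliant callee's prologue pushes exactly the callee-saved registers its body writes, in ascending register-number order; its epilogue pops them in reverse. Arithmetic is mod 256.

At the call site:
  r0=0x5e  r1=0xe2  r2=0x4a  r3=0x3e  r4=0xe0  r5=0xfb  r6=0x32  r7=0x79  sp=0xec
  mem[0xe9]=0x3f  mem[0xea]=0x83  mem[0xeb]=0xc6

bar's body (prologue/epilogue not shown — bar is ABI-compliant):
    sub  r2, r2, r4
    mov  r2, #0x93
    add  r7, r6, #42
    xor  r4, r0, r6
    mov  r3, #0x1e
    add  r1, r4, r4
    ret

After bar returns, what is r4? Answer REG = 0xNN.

prologue: push r3 -> mem[0xeb]=0x3e, sp=0xeb
prologue: push r4 -> mem[0xea]=0xe0, sp=0xea
body[0] sub  r2, r2, r4 -> r2=0x6a
body[1] mov  r2, #0x93 -> r2=0x93
body[2] add  r7, r6, #42 -> r7=0x5c
body[3] xor  r4, r0, r6 -> r4=0x6c
body[4] mov  r3, #0x1e -> r3=0x1e
body[5] add  r1, r4, r4 -> r1=0xd8
epilogue: pop r4=0xe0, sp=0xeb
epilogue: pop r3=0x3e, sp=0xec
r4 is callee-saved -> restored

REG = 0xe0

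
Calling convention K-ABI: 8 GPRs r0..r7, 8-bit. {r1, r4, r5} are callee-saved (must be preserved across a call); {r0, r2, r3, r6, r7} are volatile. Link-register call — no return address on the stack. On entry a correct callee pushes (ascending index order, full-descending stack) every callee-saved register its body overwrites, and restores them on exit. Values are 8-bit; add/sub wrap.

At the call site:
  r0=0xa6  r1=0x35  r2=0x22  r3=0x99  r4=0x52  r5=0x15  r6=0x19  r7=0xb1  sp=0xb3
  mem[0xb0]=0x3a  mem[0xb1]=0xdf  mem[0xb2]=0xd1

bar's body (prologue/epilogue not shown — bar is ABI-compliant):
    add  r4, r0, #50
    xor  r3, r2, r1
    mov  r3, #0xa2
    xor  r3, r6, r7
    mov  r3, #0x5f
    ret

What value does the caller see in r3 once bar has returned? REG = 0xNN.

REG = 0x5f

prologue: push r4 → mem[0xb2]=0x52, sp=0xb2
body[0] add  r4, r0, #50 → r4=0xd8
body[1] xor  r3, r2, r1 → r3=0x17
body[2] mov  r3, #0xa2 → r3=0xa2
body[3] xor  r3, r6, r7 → r3=0xa8
body[4] mov  r3, #0x5f → r3=0x5f
epilogue: pop r4=0x52, sp=0xb3
r3 is caller-saved → body value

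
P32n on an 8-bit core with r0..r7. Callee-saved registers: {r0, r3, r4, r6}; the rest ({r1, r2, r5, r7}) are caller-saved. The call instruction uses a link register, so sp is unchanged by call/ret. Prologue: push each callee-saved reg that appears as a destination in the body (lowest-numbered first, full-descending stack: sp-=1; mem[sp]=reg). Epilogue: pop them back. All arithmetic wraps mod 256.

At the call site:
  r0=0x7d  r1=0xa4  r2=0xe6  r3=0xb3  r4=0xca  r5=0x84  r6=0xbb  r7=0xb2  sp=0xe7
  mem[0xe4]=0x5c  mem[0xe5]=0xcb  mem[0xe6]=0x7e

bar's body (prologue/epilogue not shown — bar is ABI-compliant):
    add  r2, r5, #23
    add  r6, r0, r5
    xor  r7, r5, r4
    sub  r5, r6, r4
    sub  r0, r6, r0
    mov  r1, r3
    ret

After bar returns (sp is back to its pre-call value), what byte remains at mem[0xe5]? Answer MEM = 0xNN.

MEM = 0xbb

prologue: push r0 -> mem[0xe6]=0x7d, sp=0xe6
prologue: push r6 -> mem[0xe5]=0xbb, sp=0xe5
body[0] add  r2, r5, #23 -> r2=0x9b
body[1] add  r6, r0, r5 -> r6=0x01
body[2] xor  r7, r5, r4 -> r7=0x4e
body[3] sub  r5, r6, r4 -> r5=0x37
body[4] sub  r0, r6, r0 -> r0=0x84
body[5] mov  r1, r3 -> r1=0xb3
epilogue: pop r6=0xbb, sp=0xe6
epilogue: pop r0=0x7d, sp=0xe7
prologue pushed ['r0', 'r6'] at ['0xe6', '0xe5']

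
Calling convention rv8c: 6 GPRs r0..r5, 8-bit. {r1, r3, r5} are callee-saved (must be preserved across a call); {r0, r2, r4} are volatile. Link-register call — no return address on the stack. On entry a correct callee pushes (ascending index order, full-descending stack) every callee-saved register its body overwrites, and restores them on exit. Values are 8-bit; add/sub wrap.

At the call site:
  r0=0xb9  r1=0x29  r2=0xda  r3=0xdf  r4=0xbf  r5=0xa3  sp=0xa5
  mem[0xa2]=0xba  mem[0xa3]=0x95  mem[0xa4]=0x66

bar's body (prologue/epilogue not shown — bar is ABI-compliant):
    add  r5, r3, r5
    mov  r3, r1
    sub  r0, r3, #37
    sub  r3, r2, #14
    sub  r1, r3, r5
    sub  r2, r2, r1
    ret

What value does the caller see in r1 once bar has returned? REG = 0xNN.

prologue: push r1 → mem[0xa4]=0x29, sp=0xa4
prologue: push r3 → mem[0xa3]=0xdf, sp=0xa3
prologue: push r5 → mem[0xa2]=0xa3, sp=0xa2
body[0] add  r5, r3, r5 → r5=0x82
body[1] mov  r3, r1 → r3=0x29
body[2] sub  r0, r3, #37 → r0=0x04
body[3] sub  r3, r2, #14 → r3=0xcc
body[4] sub  r1, r3, r5 → r1=0x4a
body[5] sub  r2, r2, r1 → r2=0x90
epilogue: pop r5=0xa3, sp=0xa3
epilogue: pop r3=0xdf, sp=0xa4
epilogue: pop r1=0x29, sp=0xa5
r1 is callee-saved → restored

REG = 0x29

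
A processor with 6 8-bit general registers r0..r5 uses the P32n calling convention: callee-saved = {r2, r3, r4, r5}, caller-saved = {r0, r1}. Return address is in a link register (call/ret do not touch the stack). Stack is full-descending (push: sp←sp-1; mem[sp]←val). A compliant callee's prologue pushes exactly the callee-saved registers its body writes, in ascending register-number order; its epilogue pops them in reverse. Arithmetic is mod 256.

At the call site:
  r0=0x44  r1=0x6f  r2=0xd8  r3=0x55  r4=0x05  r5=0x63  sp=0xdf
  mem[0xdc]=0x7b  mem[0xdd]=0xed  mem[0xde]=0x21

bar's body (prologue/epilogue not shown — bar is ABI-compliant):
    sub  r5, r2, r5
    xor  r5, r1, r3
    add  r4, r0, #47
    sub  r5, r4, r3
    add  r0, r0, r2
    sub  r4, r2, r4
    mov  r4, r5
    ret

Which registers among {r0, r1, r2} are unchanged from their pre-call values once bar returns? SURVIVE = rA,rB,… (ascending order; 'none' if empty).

SURVIVE = r1,r2

prologue: push r4 → mem[0xde]=0x05, sp=0xde
prologue: push r5 → mem[0xdd]=0x63, sp=0xdd
body[0] sub  r5, r2, r5 → r5=0x75
body[1] xor  r5, r1, r3 → r5=0x3a
body[2] add  r4, r0, #47 → r4=0x73
body[3] sub  r5, r4, r3 → r5=0x1e
body[4] add  r0, r0, r2 → r0=0x1c
body[5] sub  r4, r2, r4 → r4=0x65
body[6] mov  r4, r5 → r4=0x1e
epilogue: pop r5=0x63, sp=0xde
epilogue: pop r4=0x05, sp=0xdf
r0: caller-saved, written=True
r1: caller-saved, written=False
r2: callee-saved, written=False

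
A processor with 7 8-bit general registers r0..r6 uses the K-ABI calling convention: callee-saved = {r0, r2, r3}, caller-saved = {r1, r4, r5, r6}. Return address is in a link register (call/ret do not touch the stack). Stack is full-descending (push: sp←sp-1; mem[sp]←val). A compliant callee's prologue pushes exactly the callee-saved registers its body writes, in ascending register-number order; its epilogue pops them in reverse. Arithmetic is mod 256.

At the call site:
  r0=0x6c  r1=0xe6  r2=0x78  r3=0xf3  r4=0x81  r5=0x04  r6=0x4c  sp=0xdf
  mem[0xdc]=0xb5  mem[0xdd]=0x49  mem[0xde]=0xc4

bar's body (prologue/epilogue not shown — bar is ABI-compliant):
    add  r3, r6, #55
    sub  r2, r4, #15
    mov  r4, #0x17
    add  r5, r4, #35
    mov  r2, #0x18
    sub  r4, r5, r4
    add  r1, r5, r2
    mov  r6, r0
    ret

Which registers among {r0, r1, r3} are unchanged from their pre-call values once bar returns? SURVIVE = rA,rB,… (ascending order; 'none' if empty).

prologue: push r2 -> mem[0xde]=0x78, sp=0xde
prologue: push r3 -> mem[0xdd]=0xf3, sp=0xdd
body[0] add  r3, r6, #55 -> r3=0x83
body[1] sub  r2, r4, #15 -> r2=0x72
body[2] mov  r4, #0x17 -> r4=0x17
body[3] add  r5, r4, #35 -> r5=0x3a
body[4] mov  r2, #0x18 -> r2=0x18
body[5] sub  r4, r5, r4 -> r4=0x23
body[6] add  r1, r5, r2 -> r1=0x52
body[7] mov  r6, r0 -> r6=0x6c
epilogue: pop r3=0xf3, sp=0xde
epilogue: pop r2=0x78, sp=0xdf
r0: callee-saved, written=False
r1: caller-saved, written=True
r3: callee-saved, written=True

SURVIVE = r0,r3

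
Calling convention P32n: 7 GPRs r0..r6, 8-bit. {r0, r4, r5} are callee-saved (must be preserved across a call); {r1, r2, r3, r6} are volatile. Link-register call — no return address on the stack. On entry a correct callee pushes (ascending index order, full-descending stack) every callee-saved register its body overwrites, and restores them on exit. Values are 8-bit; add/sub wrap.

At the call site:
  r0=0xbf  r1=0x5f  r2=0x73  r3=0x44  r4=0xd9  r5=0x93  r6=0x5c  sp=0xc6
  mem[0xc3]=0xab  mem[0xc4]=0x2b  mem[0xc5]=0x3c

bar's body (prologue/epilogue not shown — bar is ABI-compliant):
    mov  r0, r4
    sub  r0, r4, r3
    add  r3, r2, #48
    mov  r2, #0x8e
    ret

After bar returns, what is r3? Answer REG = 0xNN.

prologue: push r0 → mem[0xc5]=0xbf, sp=0xc5
body[0] mov  r0, r4 → r0=0xd9
body[1] sub  r0, r4, r3 → r0=0x95
body[2] add  r3, r2, #48 → r3=0xa3
body[3] mov  r2, #0x8e → r2=0x8e
epilogue: pop r0=0xbf, sp=0xc6
r3 is caller-saved → body value

REG = 0xa3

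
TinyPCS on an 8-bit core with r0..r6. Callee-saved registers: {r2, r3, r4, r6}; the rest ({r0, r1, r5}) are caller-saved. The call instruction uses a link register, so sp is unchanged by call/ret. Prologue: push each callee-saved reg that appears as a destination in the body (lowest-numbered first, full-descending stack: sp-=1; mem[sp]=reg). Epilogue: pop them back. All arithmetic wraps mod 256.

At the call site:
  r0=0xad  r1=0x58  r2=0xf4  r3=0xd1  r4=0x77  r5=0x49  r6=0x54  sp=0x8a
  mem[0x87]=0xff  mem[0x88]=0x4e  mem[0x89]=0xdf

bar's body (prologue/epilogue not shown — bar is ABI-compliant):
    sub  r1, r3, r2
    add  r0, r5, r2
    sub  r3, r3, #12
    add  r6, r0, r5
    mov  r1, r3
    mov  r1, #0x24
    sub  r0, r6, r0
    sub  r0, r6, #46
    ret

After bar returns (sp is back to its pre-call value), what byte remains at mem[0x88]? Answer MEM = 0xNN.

MEM = 0x54

prologue: push r3 → mem[0x89]=0xd1, sp=0x89
prologue: push r6 → mem[0x88]=0x54, sp=0x88
body[0] sub  r1, r3, r2 → r1=0xdd
body[1] add  r0, r5, r2 → r0=0x3d
body[2] sub  r3, r3, #12 → r3=0xc5
body[3] add  r6, r0, r5 → r6=0x86
body[4] mov  r1, r3 → r1=0xc5
body[5] mov  r1, #0x24 → r1=0x24
body[6] sub  r0, r6, r0 → r0=0x49
body[7] sub  r0, r6, #46 → r0=0x58
epilogue: pop r6=0x54, sp=0x89
epilogue: pop r3=0xd1, sp=0x8a
prologue pushed ['r3', 'r6'] at ['0x89', '0x88']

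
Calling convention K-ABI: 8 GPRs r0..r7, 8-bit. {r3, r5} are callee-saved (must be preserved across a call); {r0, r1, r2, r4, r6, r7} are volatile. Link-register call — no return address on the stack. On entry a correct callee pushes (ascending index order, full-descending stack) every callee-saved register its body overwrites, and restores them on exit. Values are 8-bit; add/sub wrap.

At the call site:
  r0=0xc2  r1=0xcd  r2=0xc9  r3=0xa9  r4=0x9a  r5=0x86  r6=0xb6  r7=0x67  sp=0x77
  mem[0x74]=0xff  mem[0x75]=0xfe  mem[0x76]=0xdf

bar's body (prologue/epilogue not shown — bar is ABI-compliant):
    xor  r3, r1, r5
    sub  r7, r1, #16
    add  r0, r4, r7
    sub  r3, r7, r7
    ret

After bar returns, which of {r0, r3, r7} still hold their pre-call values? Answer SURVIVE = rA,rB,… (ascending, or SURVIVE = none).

prologue: push r3 -> mem[0x76]=0xa9, sp=0x76
body[0] xor  r3, r1, r5 -> r3=0x4b
body[1] sub  r7, r1, #16 -> r7=0xbd
body[2] add  r0, r4, r7 -> r0=0x57
body[3] sub  r3, r7, r7 -> r3=0x00
epilogue: pop r3=0xa9, sp=0x77
r0: caller-saved, written=True
r3: callee-saved, written=True
r7: caller-saved, written=True

SURVIVE = r3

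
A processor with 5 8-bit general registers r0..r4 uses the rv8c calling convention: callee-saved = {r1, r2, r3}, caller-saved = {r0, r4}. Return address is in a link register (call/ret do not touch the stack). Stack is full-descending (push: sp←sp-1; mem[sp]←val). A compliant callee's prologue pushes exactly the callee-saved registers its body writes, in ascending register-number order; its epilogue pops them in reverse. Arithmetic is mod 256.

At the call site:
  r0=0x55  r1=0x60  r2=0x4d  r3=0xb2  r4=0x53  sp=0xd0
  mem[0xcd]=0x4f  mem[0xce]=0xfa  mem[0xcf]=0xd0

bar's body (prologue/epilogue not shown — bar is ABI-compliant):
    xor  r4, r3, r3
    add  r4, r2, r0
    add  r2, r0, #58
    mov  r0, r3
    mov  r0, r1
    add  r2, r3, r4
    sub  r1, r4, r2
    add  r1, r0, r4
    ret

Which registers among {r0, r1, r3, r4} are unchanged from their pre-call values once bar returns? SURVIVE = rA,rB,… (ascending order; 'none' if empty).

prologue: push r1 → mem[0xcf]=0x60, sp=0xcf
prologue: push r2 → mem[0xce]=0x4d, sp=0xce
body[0] xor  r4, r3, r3 → r4=0x00
body[1] add  r4, r2, r0 → r4=0xa2
body[2] add  r2, r0, #58 → r2=0x8f
body[3] mov  r0, r3 → r0=0xb2
body[4] mov  r0, r1 → r0=0x60
body[5] add  r2, r3, r4 → r2=0x54
body[6] sub  r1, r4, r2 → r1=0x4e
body[7] add  r1, r0, r4 → r1=0x02
epilogue: pop r2=0x4d, sp=0xcf
epilogue: pop r1=0x60, sp=0xd0
r0: caller-saved, written=True
r1: callee-saved, written=True
r3: callee-saved, written=False
r4: caller-saved, written=True

SURVIVE = r1,r3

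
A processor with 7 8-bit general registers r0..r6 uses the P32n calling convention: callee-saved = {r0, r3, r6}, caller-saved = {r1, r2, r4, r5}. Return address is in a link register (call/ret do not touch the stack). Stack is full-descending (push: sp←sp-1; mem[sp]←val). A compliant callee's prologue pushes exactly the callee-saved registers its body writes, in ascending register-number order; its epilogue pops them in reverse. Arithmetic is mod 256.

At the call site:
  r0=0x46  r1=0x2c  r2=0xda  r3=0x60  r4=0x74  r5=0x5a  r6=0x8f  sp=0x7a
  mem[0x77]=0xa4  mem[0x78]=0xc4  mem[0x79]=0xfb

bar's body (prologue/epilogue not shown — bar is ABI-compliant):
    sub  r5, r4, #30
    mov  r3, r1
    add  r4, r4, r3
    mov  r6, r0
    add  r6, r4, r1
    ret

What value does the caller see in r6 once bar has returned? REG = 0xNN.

prologue: push r3 -> mem[0x79]=0x60, sp=0x79
prologue: push r6 -> mem[0x78]=0x8f, sp=0x78
body[0] sub  r5, r4, #30 -> r5=0x56
body[1] mov  r3, r1 -> r3=0x2c
body[2] add  r4, r4, r3 -> r4=0xa0
body[3] mov  r6, r0 -> r6=0x46
body[4] add  r6, r4, r1 -> r6=0xcc
epilogue: pop r6=0x8f, sp=0x79
epilogue: pop r3=0x60, sp=0x7a
r6 is callee-saved -> restored

REG = 0x8f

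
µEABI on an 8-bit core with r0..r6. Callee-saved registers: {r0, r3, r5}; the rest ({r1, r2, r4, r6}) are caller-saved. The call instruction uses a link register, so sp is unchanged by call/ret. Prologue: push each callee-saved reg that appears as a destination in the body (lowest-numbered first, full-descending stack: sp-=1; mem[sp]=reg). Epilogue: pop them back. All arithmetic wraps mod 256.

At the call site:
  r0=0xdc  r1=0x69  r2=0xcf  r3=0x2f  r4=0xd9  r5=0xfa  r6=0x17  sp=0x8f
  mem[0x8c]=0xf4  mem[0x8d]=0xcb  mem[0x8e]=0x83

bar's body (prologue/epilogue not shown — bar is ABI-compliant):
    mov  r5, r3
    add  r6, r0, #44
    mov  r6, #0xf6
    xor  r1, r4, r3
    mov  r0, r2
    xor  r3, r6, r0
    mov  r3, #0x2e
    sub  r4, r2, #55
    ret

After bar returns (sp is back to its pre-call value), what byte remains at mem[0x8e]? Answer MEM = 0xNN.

MEM = 0xdc

prologue: push r0 → mem[0x8e]=0xdc, sp=0x8e
prologue: push r3 → mem[0x8d]=0x2f, sp=0x8d
prologue: push r5 → mem[0x8c]=0xfa, sp=0x8c
body[0] mov  r5, r3 → r5=0x2f
body[1] add  r6, r0, #44 → r6=0x08
body[2] mov  r6, #0xf6 → r6=0xf6
body[3] xor  r1, r4, r3 → r1=0xf6
body[4] mov  r0, r2 → r0=0xcf
body[5] xor  r3, r6, r0 → r3=0x39
body[6] mov  r3, #0x2e → r3=0x2e
body[7] sub  r4, r2, #55 → r4=0x98
epilogue: pop r5=0xfa, sp=0x8d
epilogue: pop r3=0x2f, sp=0x8e
epilogue: pop r0=0xdc, sp=0x8f
prologue pushed ['r0', 'r3', 'r5'] at ['0x8e', '0x8d', '0x8c']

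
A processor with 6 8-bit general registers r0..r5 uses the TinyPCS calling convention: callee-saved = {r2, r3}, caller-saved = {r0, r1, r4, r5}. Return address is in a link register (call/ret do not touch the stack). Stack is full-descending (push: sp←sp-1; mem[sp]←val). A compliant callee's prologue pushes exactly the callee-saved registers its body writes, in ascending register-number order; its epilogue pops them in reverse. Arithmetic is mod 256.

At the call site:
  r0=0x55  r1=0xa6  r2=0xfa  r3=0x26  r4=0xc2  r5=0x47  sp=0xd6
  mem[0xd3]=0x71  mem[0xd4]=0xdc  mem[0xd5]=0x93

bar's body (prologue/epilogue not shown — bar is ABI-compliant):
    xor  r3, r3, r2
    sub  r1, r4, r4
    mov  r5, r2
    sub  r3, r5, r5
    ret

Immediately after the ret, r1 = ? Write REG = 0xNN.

REG = 0x00

prologue: push r3 → mem[0xd5]=0x26, sp=0xd5
body[0] xor  r3, r3, r2 → r3=0xdc
body[1] sub  r1, r4, r4 → r1=0x00
body[2] mov  r5, r2 → r5=0xfa
body[3] sub  r3, r5, r5 → r3=0x00
epilogue: pop r3=0x26, sp=0xd6
r1 is caller-saved → body value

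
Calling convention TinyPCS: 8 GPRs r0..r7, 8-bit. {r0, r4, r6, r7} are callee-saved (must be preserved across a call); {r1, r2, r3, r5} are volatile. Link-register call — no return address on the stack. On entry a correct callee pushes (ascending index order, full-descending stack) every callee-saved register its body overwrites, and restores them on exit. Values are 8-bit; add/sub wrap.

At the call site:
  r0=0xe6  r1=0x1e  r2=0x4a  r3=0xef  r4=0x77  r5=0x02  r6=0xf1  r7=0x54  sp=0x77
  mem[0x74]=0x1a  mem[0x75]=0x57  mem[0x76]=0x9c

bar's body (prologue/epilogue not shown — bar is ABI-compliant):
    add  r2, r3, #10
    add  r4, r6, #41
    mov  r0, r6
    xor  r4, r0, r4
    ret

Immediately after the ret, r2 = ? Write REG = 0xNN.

prologue: push r0 → mem[0x76]=0xe6, sp=0x76
prologue: push r4 → mem[0x75]=0x77, sp=0x75
body[0] add  r2, r3, #10 → r2=0xf9
body[1] add  r4, r6, #41 → r4=0x1a
body[2] mov  r0, r6 → r0=0xf1
body[3] xor  r4, r0, r4 → r4=0xeb
epilogue: pop r4=0x77, sp=0x76
epilogue: pop r0=0xe6, sp=0x77
r2 is caller-saved → body value

REG = 0xf9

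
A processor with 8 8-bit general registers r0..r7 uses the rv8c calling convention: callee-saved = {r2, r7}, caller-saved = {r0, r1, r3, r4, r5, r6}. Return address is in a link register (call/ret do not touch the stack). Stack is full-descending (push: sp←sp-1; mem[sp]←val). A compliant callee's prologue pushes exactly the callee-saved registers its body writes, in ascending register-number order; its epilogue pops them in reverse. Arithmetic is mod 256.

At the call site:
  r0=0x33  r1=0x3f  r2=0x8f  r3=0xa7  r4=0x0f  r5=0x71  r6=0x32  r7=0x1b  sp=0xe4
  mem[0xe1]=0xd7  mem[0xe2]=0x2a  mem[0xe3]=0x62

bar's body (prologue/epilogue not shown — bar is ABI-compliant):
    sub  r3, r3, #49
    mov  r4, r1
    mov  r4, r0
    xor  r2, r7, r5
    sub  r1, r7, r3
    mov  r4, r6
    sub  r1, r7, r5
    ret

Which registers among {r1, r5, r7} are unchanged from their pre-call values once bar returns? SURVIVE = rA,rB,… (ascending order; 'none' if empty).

prologue: push r2 → mem[0xe3]=0x8f, sp=0xe3
body[0] sub  r3, r3, #49 → r3=0x76
body[1] mov  r4, r1 → r4=0x3f
body[2] mov  r4, r0 → r4=0x33
body[3] xor  r2, r7, r5 → r2=0x6a
body[4] sub  r1, r7, r3 → r1=0xa5
body[5] mov  r4, r6 → r4=0x32
body[6] sub  r1, r7, r5 → r1=0xaa
epilogue: pop r2=0x8f, sp=0xe4
r1: caller-saved, written=True
r5: caller-saved, written=False
r7: callee-saved, written=False

SURVIVE = r5,r7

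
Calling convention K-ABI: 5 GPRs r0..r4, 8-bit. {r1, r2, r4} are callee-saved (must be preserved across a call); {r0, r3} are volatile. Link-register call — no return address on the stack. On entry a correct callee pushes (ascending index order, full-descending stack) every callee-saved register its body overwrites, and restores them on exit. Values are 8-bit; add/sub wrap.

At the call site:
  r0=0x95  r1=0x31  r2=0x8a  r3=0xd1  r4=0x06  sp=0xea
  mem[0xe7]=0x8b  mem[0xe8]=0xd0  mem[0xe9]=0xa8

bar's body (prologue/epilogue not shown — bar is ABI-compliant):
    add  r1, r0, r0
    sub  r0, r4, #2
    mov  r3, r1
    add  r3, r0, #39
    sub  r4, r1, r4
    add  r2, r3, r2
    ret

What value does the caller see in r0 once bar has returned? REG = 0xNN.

REG = 0x04

prologue: push r1 → mem[0xe9]=0x31, sp=0xe9
prologue: push r2 → mem[0xe8]=0x8a, sp=0xe8
prologue: push r4 → mem[0xe7]=0x06, sp=0xe7
body[0] add  r1, r0, r0 → r1=0x2a
body[1] sub  r0, r4, #2 → r0=0x04
body[2] mov  r3, r1 → r3=0x2a
body[3] add  r3, r0, #39 → r3=0x2b
body[4] sub  r4, r1, r4 → r4=0x24
body[5] add  r2, r3, r2 → r2=0xb5
epilogue: pop r4=0x06, sp=0xe8
epilogue: pop r2=0x8a, sp=0xe9
epilogue: pop r1=0x31, sp=0xea
r0 is caller-saved → body value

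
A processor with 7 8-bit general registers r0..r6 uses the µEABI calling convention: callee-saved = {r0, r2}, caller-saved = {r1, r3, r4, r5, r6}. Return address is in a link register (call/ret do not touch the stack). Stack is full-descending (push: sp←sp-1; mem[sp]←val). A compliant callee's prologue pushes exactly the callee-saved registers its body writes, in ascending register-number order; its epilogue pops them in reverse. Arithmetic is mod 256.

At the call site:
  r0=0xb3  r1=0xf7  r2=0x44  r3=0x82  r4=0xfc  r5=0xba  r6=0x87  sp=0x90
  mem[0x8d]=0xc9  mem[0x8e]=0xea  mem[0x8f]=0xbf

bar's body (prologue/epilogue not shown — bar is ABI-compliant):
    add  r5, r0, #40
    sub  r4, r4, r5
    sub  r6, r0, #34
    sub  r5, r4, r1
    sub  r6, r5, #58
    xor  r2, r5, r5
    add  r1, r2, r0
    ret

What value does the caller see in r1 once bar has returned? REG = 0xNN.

prologue: push r2 → mem[0x8f]=0x44, sp=0x8f
body[0] add  r5, r0, #40 → r5=0xdb
body[1] sub  r4, r4, r5 → r4=0x21
body[2] sub  r6, r0, #34 → r6=0x91
body[3] sub  r5, r4, r1 → r5=0x2a
body[4] sub  r6, r5, #58 → r6=0xf0
body[5] xor  r2, r5, r5 → r2=0x00
body[6] add  r1, r2, r0 → r1=0xb3
epilogue: pop r2=0x44, sp=0x90
r1 is caller-saved → body value

REG = 0xb3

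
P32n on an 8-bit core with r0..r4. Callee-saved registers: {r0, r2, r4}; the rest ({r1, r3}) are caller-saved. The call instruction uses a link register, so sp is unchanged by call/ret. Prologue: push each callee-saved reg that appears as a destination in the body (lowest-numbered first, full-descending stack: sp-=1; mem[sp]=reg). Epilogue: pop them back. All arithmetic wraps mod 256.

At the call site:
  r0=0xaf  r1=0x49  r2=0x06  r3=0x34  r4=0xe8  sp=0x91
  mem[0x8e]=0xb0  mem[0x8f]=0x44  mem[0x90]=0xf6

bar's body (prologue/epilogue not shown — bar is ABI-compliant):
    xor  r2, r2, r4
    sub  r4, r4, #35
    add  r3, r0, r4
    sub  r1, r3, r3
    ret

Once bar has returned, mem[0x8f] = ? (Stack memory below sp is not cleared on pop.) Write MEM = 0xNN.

prologue: push r2 -> mem[0x90]=0x06, sp=0x90
prologue: push r4 -> mem[0x8f]=0xe8, sp=0x8f
body[0] xor  r2, r2, r4 -> r2=0xee
body[1] sub  r4, r4, #35 -> r4=0xc5
body[2] add  r3, r0, r4 -> r3=0x74
body[3] sub  r1, r3, r3 -> r1=0x00
epilogue: pop r4=0xe8, sp=0x90
epilogue: pop r2=0x06, sp=0x91
prologue pushed ['r2', 'r4'] at ['0x90', '0x8f']

MEM = 0xe8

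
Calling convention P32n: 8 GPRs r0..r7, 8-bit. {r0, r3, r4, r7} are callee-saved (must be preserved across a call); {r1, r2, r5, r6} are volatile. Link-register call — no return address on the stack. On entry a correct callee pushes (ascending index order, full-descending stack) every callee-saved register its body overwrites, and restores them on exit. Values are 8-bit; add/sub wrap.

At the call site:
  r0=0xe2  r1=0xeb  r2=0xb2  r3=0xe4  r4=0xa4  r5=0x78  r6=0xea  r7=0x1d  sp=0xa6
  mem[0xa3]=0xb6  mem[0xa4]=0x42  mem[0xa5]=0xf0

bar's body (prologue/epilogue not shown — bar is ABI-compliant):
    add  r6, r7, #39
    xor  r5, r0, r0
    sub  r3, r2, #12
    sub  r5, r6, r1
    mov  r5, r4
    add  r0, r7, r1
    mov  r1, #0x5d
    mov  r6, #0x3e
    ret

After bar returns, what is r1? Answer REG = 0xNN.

REG = 0x5d

prologue: push r0 → mem[0xa5]=0xe2, sp=0xa5
prologue: push r3 → mem[0xa4]=0xe4, sp=0xa4
body[0] add  r6, r7, #39 → r6=0x44
body[1] xor  r5, r0, r0 → r5=0x00
body[2] sub  r3, r2, #12 → r3=0xa6
body[3] sub  r5, r6, r1 → r5=0x59
body[4] mov  r5, r4 → r5=0xa4
body[5] add  r0, r7, r1 → r0=0x08
body[6] mov  r1, #0x5d → r1=0x5d
body[7] mov  r6, #0x3e → r6=0x3e
epilogue: pop r3=0xe4, sp=0xa5
epilogue: pop r0=0xe2, sp=0xa6
r1 is caller-saved → body value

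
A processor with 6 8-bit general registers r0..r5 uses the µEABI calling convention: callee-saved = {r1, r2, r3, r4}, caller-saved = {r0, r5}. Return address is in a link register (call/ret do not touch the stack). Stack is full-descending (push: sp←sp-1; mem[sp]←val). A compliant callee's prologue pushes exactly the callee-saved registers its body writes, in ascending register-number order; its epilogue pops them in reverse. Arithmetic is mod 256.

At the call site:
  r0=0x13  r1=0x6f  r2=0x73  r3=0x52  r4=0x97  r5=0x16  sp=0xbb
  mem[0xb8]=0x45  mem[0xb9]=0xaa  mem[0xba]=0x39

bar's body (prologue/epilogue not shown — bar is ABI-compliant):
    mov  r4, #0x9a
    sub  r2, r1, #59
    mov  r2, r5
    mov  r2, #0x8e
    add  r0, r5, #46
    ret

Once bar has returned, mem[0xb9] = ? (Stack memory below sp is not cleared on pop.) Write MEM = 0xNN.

MEM = 0x97

prologue: push r2 -> mem[0xba]=0x73, sp=0xba
prologue: push r4 -> mem[0xb9]=0x97, sp=0xb9
body[0] mov  r4, #0x9a -> r4=0x9a
body[1] sub  r2, r1, #59 -> r2=0x34
body[2] mov  r2, r5 -> r2=0x16
body[3] mov  r2, #0x8e -> r2=0x8e
body[4] add  r0, r5, #46 -> r0=0x44
epilogue: pop r4=0x97, sp=0xba
epilogue: pop r2=0x73, sp=0xbb
prologue pushed ['r2', 'r4'] at ['0xba', '0xb9']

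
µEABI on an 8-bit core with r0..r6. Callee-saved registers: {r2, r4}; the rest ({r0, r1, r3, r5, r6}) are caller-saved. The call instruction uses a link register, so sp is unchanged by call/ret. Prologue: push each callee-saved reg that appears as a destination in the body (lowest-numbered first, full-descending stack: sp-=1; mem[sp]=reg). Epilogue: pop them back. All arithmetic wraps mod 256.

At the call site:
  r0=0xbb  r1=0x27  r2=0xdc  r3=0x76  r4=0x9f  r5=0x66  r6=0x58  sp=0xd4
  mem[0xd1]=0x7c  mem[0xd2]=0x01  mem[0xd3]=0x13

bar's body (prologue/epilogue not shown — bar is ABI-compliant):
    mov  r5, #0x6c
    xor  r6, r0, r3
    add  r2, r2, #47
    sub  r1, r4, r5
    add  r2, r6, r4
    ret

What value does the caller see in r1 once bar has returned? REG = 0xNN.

prologue: push r2 -> mem[0xd3]=0xdc, sp=0xd3
body[0] mov  r5, #0x6c -> r5=0x6c
body[1] xor  r6, r0, r3 -> r6=0xcd
body[2] add  r2, r2, #47 -> r2=0x0b
body[3] sub  r1, r4, r5 -> r1=0x33
body[4] add  r2, r6, r4 -> r2=0x6c
epilogue: pop r2=0xdc, sp=0xd4
r1 is caller-saved -> body value

REG = 0x33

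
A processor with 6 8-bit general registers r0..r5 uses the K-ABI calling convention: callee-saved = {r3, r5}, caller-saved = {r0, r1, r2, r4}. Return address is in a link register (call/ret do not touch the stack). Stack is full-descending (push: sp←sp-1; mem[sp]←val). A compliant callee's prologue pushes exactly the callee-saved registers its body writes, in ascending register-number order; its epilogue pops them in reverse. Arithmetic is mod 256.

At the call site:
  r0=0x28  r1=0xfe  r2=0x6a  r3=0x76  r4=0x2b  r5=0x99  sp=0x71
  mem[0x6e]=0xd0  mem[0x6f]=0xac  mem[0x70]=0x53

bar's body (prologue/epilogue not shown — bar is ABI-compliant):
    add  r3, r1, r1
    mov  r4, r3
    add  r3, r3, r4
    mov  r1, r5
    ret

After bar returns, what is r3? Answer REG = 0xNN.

REG = 0x76

prologue: push r3 -> mem[0x70]=0x76, sp=0x70
body[0] add  r3, r1, r1 -> r3=0xfc
body[1] mov  r4, r3 -> r4=0xfc
body[2] add  r3, r3, r4 -> r3=0xf8
body[3] mov  r1, r5 -> r1=0x99
epilogue: pop r3=0x76, sp=0x71
r3 is callee-saved -> restored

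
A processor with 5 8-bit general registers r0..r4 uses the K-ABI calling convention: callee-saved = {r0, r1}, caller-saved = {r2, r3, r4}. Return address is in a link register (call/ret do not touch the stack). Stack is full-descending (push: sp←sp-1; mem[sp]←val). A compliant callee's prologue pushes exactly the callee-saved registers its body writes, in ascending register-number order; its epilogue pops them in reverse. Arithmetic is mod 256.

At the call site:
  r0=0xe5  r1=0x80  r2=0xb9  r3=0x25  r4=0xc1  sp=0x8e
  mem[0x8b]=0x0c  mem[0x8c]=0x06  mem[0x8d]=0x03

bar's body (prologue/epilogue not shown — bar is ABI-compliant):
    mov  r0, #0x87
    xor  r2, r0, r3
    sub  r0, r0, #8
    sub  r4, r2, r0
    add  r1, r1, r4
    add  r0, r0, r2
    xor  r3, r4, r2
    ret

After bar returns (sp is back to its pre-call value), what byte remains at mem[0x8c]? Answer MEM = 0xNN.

prologue: push r0 -> mem[0x8d]=0xe5, sp=0x8d
prologue: push r1 -> mem[0x8c]=0x80, sp=0x8c
body[0] mov  r0, #0x87 -> r0=0x87
body[1] xor  r2, r0, r3 -> r2=0xa2
body[2] sub  r0, r0, #8 -> r0=0x7f
body[3] sub  r4, r2, r0 -> r4=0x23
body[4] add  r1, r1, r4 -> r1=0xa3
body[5] add  r0, r0, r2 -> r0=0x21
body[6] xor  r3, r4, r2 -> r3=0x81
epilogue: pop r1=0x80, sp=0x8d
epilogue: pop r0=0xe5, sp=0x8e
prologue pushed ['r0', 'r1'] at ['0x8d', '0x8c']

MEM = 0x80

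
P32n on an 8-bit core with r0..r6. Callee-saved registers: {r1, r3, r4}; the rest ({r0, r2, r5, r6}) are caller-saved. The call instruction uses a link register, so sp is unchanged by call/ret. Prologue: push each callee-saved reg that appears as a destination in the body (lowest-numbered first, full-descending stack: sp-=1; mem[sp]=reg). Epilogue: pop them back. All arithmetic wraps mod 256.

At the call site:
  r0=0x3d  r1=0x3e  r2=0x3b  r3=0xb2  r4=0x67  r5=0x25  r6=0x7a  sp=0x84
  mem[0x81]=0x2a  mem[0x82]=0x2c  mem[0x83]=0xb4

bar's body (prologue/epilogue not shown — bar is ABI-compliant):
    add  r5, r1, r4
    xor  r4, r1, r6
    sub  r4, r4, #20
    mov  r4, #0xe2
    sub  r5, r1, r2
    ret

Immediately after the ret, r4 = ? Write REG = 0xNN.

prologue: push r4 → mem[0x83]=0x67, sp=0x83
body[0] add  r5, r1, r4 → r5=0xa5
body[1] xor  r4, r1, r6 → r4=0x44
body[2] sub  r4, r4, #20 → r4=0x30
body[3] mov  r4, #0xe2 → r4=0xe2
body[4] sub  r5, r1, r2 → r5=0x03
epilogue: pop r4=0x67, sp=0x84
r4 is callee-saved → restored

REG = 0x67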